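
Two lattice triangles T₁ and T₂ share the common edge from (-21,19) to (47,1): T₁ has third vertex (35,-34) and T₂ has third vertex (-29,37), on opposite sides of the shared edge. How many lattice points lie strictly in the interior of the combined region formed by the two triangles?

The union is the simple quadrilateral with vertices (-21,19), (35,-34), (47,1), (-29,37) in order.
The shoelace formula gives twice the area as |((-21)·(-34) − 35·19) + (35·1 − 47·(-34)) + (47·37 − (-29)·1) + ((-29)·19 − (-21)·37)| = 3676, so the area is 1838.
Along each edge there are gcd(|Δx|,|Δy|)+1 lattice points, so counting each shared vertex once the boundary has gcd(56,53) + gcd(12,35) + gcd(76,36) + gcd(8,18) = 1+1+4+2 = 8.
By Pick's theorem I = A − B/2 + 1 = 1838 − 8/2 + 1 = 1835.

1835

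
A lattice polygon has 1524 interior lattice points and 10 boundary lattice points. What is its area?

Pick's theorem states A = I + B/2 − 1, so A = 1524 + 10/2 − 1 = 1528.

1528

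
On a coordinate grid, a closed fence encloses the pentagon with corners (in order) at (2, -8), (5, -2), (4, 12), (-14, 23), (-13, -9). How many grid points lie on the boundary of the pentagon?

Along each edge there are gcd(|Δx|,|Δy|)+1 lattice points, so counting each shared vertex once the boundary has gcd(3,6) + gcd(1,14) + gcd(18,11) + gcd(1,32) + gcd(15,1) = 3+1+1+1+1 = 7.

7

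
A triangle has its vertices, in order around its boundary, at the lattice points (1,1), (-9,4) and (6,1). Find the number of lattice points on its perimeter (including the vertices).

The number of boundary lattice points is Σ gcd(|Δx|,|Δy|) = gcd(10,3) + gcd(15,3) + gcd(5,0) = 1+3+5 = 9.

9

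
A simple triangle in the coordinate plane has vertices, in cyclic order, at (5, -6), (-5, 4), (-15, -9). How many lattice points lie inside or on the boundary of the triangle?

The shoelace formula gives twice the area as |(5·4 − (-5)·(-6)) + ((-5)·(-9) − (-15)·4) + ((-15)·(-6) − 5·(-9))| = 230, so the area is 115.
The number of boundary lattice points is Σ gcd(|Δx|,|Δy|) = gcd(10,10) + gcd(10,13) + gcd(20,3) = 10+1+1 = 12.
Pick's theorem gives I = A − B/2 + 1 = 115 − 12/2 + 1 = 110, so the closed region contains I + B = 110 + 12 = 122 lattice points.

122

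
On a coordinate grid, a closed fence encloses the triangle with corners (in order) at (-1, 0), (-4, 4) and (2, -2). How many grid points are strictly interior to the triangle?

0

The shoelace formula gives twice the area as |[(-1)·4 − (-4)·0] + [(-4)·(-2) − 2·4] + [2·0 − (-1)·(-2)]| = 6, so the area is 3.
Summing gcd(|Δx|,|Δy|) over the edges gives the boundary count: gcd(3,4) + gcd(6,6) + gcd(3,2) = 1+6+1 = 8.
Pick's theorem gives I = A − B/2 + 1 = 3 − 8/2 + 1 = 0.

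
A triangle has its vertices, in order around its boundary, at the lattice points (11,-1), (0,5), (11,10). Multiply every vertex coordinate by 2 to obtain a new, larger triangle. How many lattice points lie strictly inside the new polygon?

230

Using the shoelace formula, 2A = |[11·5 − 0·(-1)] + [0·10 − 11·5] + [11·(-1) − 11·10]| = 121, so the area is 121/2.
Summing gcd(|Δx|,|Δy|) over the edges gives the boundary count: gcd(11,6) + gcd(11,5) + gcd(0,11) = 1+1+11 = 13.
Scaling by 2 multiplies the area by 2² = 4 (so the new area is 242) and multiplies the boundary lattice-point count by 2, giving 26.
By Pick's theorem, the interior count of the dilated polygon is 242 − 26/2 + 1 = 230.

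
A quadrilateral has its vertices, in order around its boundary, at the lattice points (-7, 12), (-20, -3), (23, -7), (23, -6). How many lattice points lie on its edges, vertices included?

9

The number of boundary lattice points is Σ gcd(|Δx|,|Δy|) = gcd(13,15) + gcd(43,4) + gcd(0,1) + gcd(30,18) = 1+1+1+6 = 9.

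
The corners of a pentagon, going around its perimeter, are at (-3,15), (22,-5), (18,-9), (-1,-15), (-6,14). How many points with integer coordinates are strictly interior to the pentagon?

422

Using the shoelace formula, 2A = |[(-3)·(-5) − 22·15] + [22·(-9) − 18·(-5)] + [18·(-15) − (-1)·(-9)] + [(-1)·14 − (-6)·(-15)] + [(-6)·15 − (-3)·14]| = 854, so the area is 427.
Summing gcd(|Δx|,|Δy|) over the edges gives the boundary count: gcd(25,20) + gcd(4,4) + gcd(19,6) + gcd(5,29) + gcd(3,1) = 5+4+1+1+1 = 12.
Pick's theorem gives I = A − B/2 + 1 = 427 − 12/2 + 1 = 422.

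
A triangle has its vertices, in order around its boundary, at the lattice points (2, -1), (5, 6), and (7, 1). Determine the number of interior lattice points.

14

By the shoelace formula, twice the signed area is |[2·6 − 5·(-1)] + [5·1 − 7·6] + [7·(-1) − 2·1]| = 29, so the area is 14.5.
The number of boundary lattice points is Σ gcd(|Δx|,|Δy|) = gcd(3,7) + gcd(2,5) + gcd(5,2) = 1+1+1 = 3.
Pick's theorem gives I = A − B/2 + 1 = 14.5 − 3/2 + 1 = 14.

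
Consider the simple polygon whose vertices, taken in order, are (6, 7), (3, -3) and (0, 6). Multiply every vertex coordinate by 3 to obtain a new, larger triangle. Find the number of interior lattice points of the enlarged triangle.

250

By the shoelace formula, twice the signed area is |(6·(-3) − 3·7) + (3·6 − 0·(-3)) + (0·7 − 6·6)| = 57, so the area is 57/2.
The number of boundary lattice points is Σ gcd(|Δx|,|Δy|) = gcd(3,10) + gcd(3,9) + gcd(6,1) = 1+3+1 = 5.
Scaling by 3 multiplies the area by 3² = 9 (so the new area is 256.5) and multiplies the boundary lattice-point count by 3, giving 15.
By Pick's theorem, the interior count of the dilated polygon is 256.5 − 15/2 + 1 = 250.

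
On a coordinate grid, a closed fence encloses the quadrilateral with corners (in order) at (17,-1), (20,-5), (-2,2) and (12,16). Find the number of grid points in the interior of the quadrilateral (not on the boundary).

By the shoelace formula, twice the signed area is |[17·(-5) − 20·(-1)] + [20·2 − (-2)·(-5)] + [(-2)·16 − 12·2] + [12·(-1) − 17·16]| = 375, so the area is 375/2.
Along each edge there are gcd(|Δx|,|Δy|)+1 lattice points, so counting each shared vertex once the boundary has gcd(3,4) + gcd(22,7) + gcd(14,14) + gcd(5,17) = 1+1+14+1 = 17.
By Pick's theorem A = I + B/2 − 1, so I = 375/2 − 17/2 + 1 = 180.

180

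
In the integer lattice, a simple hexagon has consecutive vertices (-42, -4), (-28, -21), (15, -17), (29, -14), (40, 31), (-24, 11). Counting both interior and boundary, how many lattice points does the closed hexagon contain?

2529

By the shoelace formula, twice the signed area is |[(-42)·(-21) − (-28)·(-4)] + [(-28)·(-17) − 15·(-21)] + [15·(-14) − 29·(-17)] + [29·31 − 40·(-14)] + [40·11 − (-24)·31] + [(-24)·(-4) − (-42)·11]| = 5045, so the area is 5045/2.
The number of boundary lattice points is Σ gcd(|Δx|,|Δy|) = gcd(14,17) + gcd(43,4) + gcd(14,3) + gcd(11,45) + gcd(64,20) + gcd(18,15) = 1+1+1+1+4+3 = 11.
Pick's theorem gives I = A − B/2 + 1 = 5045/2 − 11/2 + 1 = 2518, so the closed region contains I + B = 2518 + 11 = 2529 lattice points.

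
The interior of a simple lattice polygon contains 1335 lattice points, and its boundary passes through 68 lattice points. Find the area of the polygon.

1368

Pick's theorem states A = I + B/2 − 1, so A = 1335 + 68/2 − 1 = 1368.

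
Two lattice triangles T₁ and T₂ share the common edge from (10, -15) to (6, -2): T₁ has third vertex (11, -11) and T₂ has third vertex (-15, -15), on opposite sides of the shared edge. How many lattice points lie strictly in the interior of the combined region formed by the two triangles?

The union is the simple quadrilateral with vertices (10, -15), (11, -11), (6, -2), (-15, -15) in order.
The shoelace formula gives twice the area as |(10·(-11) − 11·(-15)) + (11·(-2) − 6·(-11)) + (6·(-15) − (-15)·(-2)) + ((-15)·(-15) − 10·(-15))| = 354, so the area is 177.
The number of boundary lattice points is Σ gcd(|Δx|,|Δy|) = gcd(1,4) + gcd(5,9) + gcd(21,13) + gcd(25,0) = 1+1+1+25 = 28.
By Pick's theorem I = A − B/2 + 1 = 177 − 28/2 + 1 = 164.

164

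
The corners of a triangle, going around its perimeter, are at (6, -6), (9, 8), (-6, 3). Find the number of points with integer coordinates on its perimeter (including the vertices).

9

Summing gcd(|Δx|,|Δy|) over the edges gives the boundary count: gcd(3,14) + gcd(15,5) + gcd(12,9) = 1+5+3 = 9.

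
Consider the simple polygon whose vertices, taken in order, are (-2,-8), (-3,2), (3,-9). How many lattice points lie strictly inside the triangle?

Using the shoelace formula, 2A = |[(-2)·2 − (-3)·(-8)] + [(-3)·(-9) − 3·2] + [3·(-8) − (-2)·(-9)]| = 49, so the area is 24.5.
Summing gcd(|Δx|,|Δy|) over the edges gives the boundary count: gcd(1,10) + gcd(6,11) + gcd(5,1) = 1+1+1 = 3.
By Pick's theorem A = I + B/2 − 1, so I = 24.5 − 3/2 + 1 = 24.

24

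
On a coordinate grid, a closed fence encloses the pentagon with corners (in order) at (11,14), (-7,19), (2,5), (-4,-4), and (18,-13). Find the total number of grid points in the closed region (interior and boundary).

387

By the shoelace formula, twice the signed area is |(11·19 − (-7)·14) + ((-7)·5 − 2·19) + (2·(-4) − (-4)·5) + ((-4)·(-13) − 18·(-4)) + (18·14 − 11·(-13))| = 765, so the area is 382.5.
Along each edge there are gcd(|Δx|,|Δy|)+1 lattice points, so counting each shared vertex once the boundary has gcd(18,5) + gcd(9,14) + gcd(6,9) + gcd(22,9) + gcd(7,27) = 1+1+3+1+1 = 7.
Pick's theorem gives I = A − B/2 + 1 = 382.5 − 7/2 + 1 = 380, so the closed region contains I + B = 380 + 7 = 387 lattice points.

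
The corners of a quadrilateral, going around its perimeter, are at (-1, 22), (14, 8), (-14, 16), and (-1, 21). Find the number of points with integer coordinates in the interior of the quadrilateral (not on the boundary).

127

Using the shoelace formula, 2A = |((-1)·8 − 14·22) + (14·16 − (-14)·8) + ((-14)·21 − (-1)·16) + ((-1)·22 − (-1)·21)| = 259, so the area is 129.5.
The number of boundary lattice points is Σ gcd(|Δx|,|Δy|) = gcd(15,14) + gcd(28,8) + gcd(13,5) + gcd(0,1) = 1+4+1+1 = 7.
By Pick's theorem A = I + B/2 − 1, so I = 129.5 − 7/2 + 1 = 127.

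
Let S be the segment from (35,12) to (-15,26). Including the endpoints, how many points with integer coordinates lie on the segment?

The number of lattice points on a segment between lattice points is gcd(|Δx|,|Δy|) + 1 = gcd(50,14) + 1 = 2 + 1 = 3.

3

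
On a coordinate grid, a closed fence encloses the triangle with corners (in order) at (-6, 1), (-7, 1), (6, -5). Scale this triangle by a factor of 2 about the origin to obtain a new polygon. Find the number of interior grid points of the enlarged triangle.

5

By the shoelace formula, twice the signed area is |[(-6)·1 − (-7)·1] + [(-7)·(-5) − 6·1] + [6·1 − (-6)·(-5)]| = 6, so the area is 3.
Summing gcd(|Δx|,|Δy|) over the edges gives the boundary count: gcd(1,0) + gcd(13,6) + gcd(12,6) = 1+1+6 = 8.
Scaling by 2 multiplies the area by 2² = 4 (so the new area is 12) and multiplies the boundary lattice-point count by 2, giving 16.
By Pick's theorem, the interior count of the dilated polygon is 12 − 16/2 + 1 = 5.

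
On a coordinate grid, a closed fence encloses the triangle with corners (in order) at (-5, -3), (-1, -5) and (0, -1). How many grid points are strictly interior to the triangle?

8

By the shoelace formula, twice the signed area is |((-5)·(-5) − (-1)·(-3)) + ((-1)·(-1) − 0·(-5)) + (0·(-3) − (-5)·(-1))| = 18, so the area is 9.
The number of boundary lattice points is Σ gcd(|Δx|,|Δy|) = gcd(4,2) + gcd(1,4) + gcd(5,2) = 2+1+1 = 4.
Pick's theorem gives I = A − B/2 + 1 = 9 − 4/2 + 1 = 8.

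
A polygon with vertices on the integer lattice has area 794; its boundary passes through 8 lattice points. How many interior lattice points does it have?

From Pick's theorem, I = A − B/2 + 1 = 794 − 8/2 + 1 = 791.

791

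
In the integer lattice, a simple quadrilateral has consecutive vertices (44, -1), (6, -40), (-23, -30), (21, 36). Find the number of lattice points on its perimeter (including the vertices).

25

Summing gcd(|Δx|,|Δy|) over the edges gives the boundary count: gcd(38,39) + gcd(29,10) + gcd(44,66) + gcd(23,37) = 1+1+22+1 = 25.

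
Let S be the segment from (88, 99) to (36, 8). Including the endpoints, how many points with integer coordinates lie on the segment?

14

The number of lattice points on a segment between lattice points is gcd(|Δx|,|Δy|) + 1 = gcd(52,91) + 1 = 13 + 1 = 14.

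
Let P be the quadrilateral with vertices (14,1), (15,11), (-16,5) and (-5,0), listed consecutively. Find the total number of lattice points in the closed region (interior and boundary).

By the shoelace formula, twice the signed area is |[14·11 − 15·1] + [15·5 − (-16)·11] + [(-16)·0 − (-5)·5] + [(-5)·1 − 14·0]| = 410, so the area is 205.
Along each edge there are gcd(|Δx|,|Δy|)+1 lattice points, so counting each shared vertex once the boundary has gcd(1,10) + gcd(31,6) + gcd(11,5) + gcd(19,1) = 1+1+1+1 = 4.
Pick's theorem gives I = A − B/2 + 1 = 205 − 4/2 + 1 = 204, so the closed region contains I + B = 204 + 4 = 208 lattice points.

208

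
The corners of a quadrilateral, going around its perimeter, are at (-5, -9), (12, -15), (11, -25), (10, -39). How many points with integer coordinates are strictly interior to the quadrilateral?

By the shoelace formula, twice the signed area is |[(-5)·(-15) − 12·(-9)] + [12·(-25) − 11·(-15)] + [11·(-39) − 10·(-25)] + [10·(-9) − (-5)·(-39)]| = 416, so the area is 208.
Summing gcd(|Δx|,|Δy|) over the edges gives the boundary count: gcd(17,6) + gcd(1,10) + gcd(1,14) + gcd(15,30) = 1+1+1+15 = 18.
By Pick's theorem A = I + B/2 − 1, so I = 208 − 18/2 + 1 = 200.

200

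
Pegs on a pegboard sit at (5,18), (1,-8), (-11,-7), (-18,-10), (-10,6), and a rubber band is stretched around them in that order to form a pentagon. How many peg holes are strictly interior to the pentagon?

287

The shoelace formula gives twice the area as |[5·(-8) − 1·18] + [1·(-7) − (-11)·(-8)] + [(-11)·(-10) − (-18)·(-7)] + [(-18)·6 − (-10)·(-10)] + [(-10)·18 − 5·6]| = 587, so the area is 587/2.
Along each edge there are gcd(|Δx|,|Δy|)+1 lattice points, so counting each shared vertex once the boundary has gcd(4,26) + gcd(12,1) + gcd(7,3) + gcd(8,16) + gcd(15,12) = 2+1+1+8+3 = 15.
By Pick's theorem A = I + B/2 − 1, so I = 587/2 − 15/2 + 1 = 287.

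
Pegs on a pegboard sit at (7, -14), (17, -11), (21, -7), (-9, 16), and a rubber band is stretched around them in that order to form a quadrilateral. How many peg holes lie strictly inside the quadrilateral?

By the shoelace formula, twice the signed area is |(7·(-11) − 17·(-14)) + (17·(-7) − 21·(-11)) + (21·16 − (-9)·(-7)) + ((-9)·(-14) − 7·16)| = 560, so the area is 280.
The number of boundary lattice points is Σ gcd(|Δx|,|Δy|) = gcd(10,3) + gcd(4,4) + gcd(30,23) + gcd(16,30) = 1+4+1+2 = 8.
Pick's theorem gives I = A − B/2 + 1 = 280 − 8/2 + 1 = 277.

277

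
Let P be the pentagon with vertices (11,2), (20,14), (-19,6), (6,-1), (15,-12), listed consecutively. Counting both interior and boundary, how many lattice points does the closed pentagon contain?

299

The shoelace formula gives twice the area as |(11·14 − 20·2) + (20·6 − (-19)·14) + ((-19)·(-1) − 6·6) + (6·(-12) − 15·(-1)) + (15·2 − 11·(-12))| = 588, so the area is 294.
Summing gcd(|Δx|,|Δy|) over the edges gives the boundary count: gcd(9,12) + gcd(39,8) + gcd(25,7) + gcd(9,11) + gcd(4,14) = 3+1+1+1+2 = 8.
Pick's theorem gives I = A − B/2 + 1 = 294 − 8/2 + 1 = 291, so the closed region contains I + B = 291 + 8 = 299 lattice points.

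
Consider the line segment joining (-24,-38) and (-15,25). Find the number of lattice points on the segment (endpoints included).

10

The number of lattice points on a segment between lattice points is gcd(|Δx|,|Δy|) + 1 = gcd(9,63) + 1 = 9 + 1 = 10.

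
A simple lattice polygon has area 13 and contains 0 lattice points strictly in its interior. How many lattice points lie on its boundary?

Pick's theorem gives A = I + B/2 − 1, so B = 2(A − I + 1) = 2(13 − 0 + 1) = 28.

28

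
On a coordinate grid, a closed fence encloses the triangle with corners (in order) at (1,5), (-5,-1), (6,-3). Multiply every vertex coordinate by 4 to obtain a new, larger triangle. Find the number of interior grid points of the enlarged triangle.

By the shoelace formula, twice the signed area is |[1·(-1) − (-5)·5] + [(-5)·(-3) − 6·(-1)] + [6·5 − 1·(-3)]| = 78, so the area is 39.
Along each edge there are gcd(|Δx|,|Δy|)+1 lattice points, so counting each shared vertex once the boundary has gcd(6,6) + gcd(11,2) + gcd(5,8) = 6+1+1 = 8.
Scaling by 4 multiplies the area by 4² = 16 (so the new area is 624) and multiplies the boundary lattice-point count by 4, giving 32.
By Pick's theorem, the interior count of the dilated polygon is 624 − 32/2 + 1 = 609.

609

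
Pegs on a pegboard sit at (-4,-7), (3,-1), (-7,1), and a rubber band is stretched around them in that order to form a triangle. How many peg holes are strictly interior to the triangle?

By the shoelace formula, twice the signed area is |((-4)·(-1) − 3·(-7)) + (3·1 − (-7)·(-1)) + ((-7)·(-7) − (-4)·1)| = 74, so the area is 37.
The number of boundary lattice points is Σ gcd(|Δx|,|Δy|) = gcd(7,6) + gcd(10,2) + gcd(3,8) = 1+2+1 = 4.
By Pick's theorem A = I + B/2 − 1, so I = 37 − 4/2 + 1 = 36.

36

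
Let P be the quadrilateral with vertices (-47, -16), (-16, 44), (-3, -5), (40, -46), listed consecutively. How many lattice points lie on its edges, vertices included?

Along each edge there are gcd(|Δx|,|Δy|)+1 lattice points, so counting each shared vertex once the boundary has gcd(31,60) + gcd(13,49) + gcd(43,41) + gcd(87,30) = 1+1+1+3 = 6.

6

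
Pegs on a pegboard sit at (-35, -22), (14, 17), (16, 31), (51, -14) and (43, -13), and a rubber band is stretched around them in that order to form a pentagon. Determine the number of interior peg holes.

The shoelace formula gives twice the area as |[(-35)·17 − 14·(-22)] + [14·31 − 16·17] + [16·(-14) − 51·31] + [51·(-13) − 43·(-14)] + [43·(-22) − (-35)·(-13)]| = 3392, so the area is 1696.
The number of boundary lattice points is Σ gcd(|Δx|,|Δy|) = gcd(49,39) + gcd(2,14) + gcd(35,45) + gcd(8,1) + gcd(78,9) = 1+2+5+1+3 = 12.
Pick's theorem gives I = A − B/2 + 1 = 1696 − 12/2 + 1 = 1691.

1691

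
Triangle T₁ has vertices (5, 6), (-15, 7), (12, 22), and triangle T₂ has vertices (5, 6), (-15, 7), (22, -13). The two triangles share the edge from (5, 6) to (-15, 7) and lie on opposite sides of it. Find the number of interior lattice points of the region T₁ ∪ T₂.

343

The union is the simple quadrilateral with vertices (5, 6), (12, 22), (-15, 7), (22, -13) in order.
Using the shoelace formula, 2A = |[5·22 − 12·6] + [12·7 − (-15)·22] + [(-15)·(-13) − 22·7] + [22·6 − 5·(-13)]| = 690, so the area is 345.
The number of boundary lattice points is Σ gcd(|Δx|,|Δy|) = gcd(7,16) + gcd(27,15) + gcd(37,20) + gcd(17,19) = 1+3+1+1 = 6.
By Pick's theorem I = A − B/2 + 1 = 345 − 6/2 + 1 = 343.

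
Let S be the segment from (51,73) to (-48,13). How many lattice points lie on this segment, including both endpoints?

4

The number of lattice points on a segment between lattice points is gcd(|Δx|,|Δy|) + 1 = gcd(99,60) + 1 = 3 + 1 = 4.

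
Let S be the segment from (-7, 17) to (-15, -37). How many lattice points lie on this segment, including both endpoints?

3

The number of lattice points on a segment between lattice points is gcd(|Δx|,|Δy|) + 1 = gcd(8,54) + 1 = 2 + 1 = 3.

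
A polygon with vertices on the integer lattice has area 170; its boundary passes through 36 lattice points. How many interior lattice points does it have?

Pick's theorem A = I + B/2 − 1 rearranges to I = A − B/2 + 1 = 170 − 36/2 + 1 = 153.

153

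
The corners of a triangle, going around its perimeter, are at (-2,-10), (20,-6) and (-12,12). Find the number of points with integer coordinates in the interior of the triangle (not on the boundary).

By the shoelace formula, twice the signed area is |((-2)·(-6) − 20·(-10)) + (20·12 − (-12)·(-6)) + ((-12)·(-10) − (-2)·12)| = 524, so the area is 262.
Summing gcd(|Δx|,|Δy|) over the edges gives the boundary count: gcd(22,4) + gcd(32,18) + gcd(10,22) = 2+2+2 = 6.
By Pick's theorem A = I + B/2 − 1, so I = 262 − 6/2 + 1 = 260.

260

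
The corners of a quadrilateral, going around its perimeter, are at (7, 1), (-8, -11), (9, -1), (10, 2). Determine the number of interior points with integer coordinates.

By the shoelace formula, twice the signed area is |[7·(-11) − (-8)·1] + [(-8)·(-1) − 9·(-11)] + [9·2 − 10·(-1)] + [10·1 − 7·2]| = 62, so the area is 31.
Along each edge there are gcd(|Δx|,|Δy|)+1 lattice points, so counting each shared vertex once the boundary has gcd(15,12) + gcd(17,10) + gcd(1,3) + gcd(3,1) = 3+1+1+1 = 6.
Pick's theorem gives I = A − B/2 + 1 = 31 − 6/2 + 1 = 29.

29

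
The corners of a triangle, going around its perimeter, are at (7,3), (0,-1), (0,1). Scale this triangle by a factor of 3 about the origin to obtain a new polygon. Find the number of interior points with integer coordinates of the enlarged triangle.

The shoelace formula gives twice the area as |[7·(-1) − 0·3] + [0·1 − 0·(-1)] + [0·3 − 7·1]| = 14, so the area is 7.
The number of boundary lattice points is Σ gcd(|Δx|,|Δy|) = gcd(7,4) + gcd(0,2) + gcd(7,2) = 1+2+1 = 4.
Scaling by 3 multiplies the area by 3² = 9 (so the new area is 63) and multiplies the boundary lattice-point count by 3, giving 12.
By Pick's theorem, the interior count of the dilated polygon is 63 − 12/2 + 1 = 58.

58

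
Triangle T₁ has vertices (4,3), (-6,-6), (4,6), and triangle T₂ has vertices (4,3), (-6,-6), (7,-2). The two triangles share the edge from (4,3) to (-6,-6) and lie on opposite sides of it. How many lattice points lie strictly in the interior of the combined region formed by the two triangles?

The union is the simple quadrilateral with vertices (4,3), (4,6), (-6,-6), (7,-2) in order.
By the shoelace formula, twice the signed area is |[4·6 − 4·3] + [4·(-6) − (-6)·6] + [(-6)·(-2) − 7·(-6)] + [7·3 − 4·(-2)]| = 107, so the area is 53.5.
Summing gcd(|Δx|,|Δy|) over the edges gives the boundary count: gcd(0,3) + gcd(10,12) + gcd(13,4) + gcd(3,5) = 3+2+1+1 = 7.
By Pick's theorem I = A − B/2 + 1 = 53.5 − 7/2 + 1 = 51.

51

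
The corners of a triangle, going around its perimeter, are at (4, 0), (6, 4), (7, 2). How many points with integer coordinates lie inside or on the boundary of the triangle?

By the shoelace formula, twice the signed area is |[4·4 − 6·0] + [6·2 − 7·4] + [7·0 − 4·2]| = 8, so the area is 4.
Along each edge there are gcd(|Δx|,|Δy|)+1 lattice points, so counting each shared vertex once the boundary has gcd(2,4) + gcd(1,2) + gcd(3,2) = 2+1+1 = 4.
Pick's theorem gives I = A − B/2 + 1 = 4 − 4/2 + 1 = 3, so the closed region contains I + B = 3 + 4 = 7 lattice points.

7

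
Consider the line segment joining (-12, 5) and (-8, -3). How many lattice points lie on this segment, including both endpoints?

5

The number of lattice points on a segment between lattice points is gcd(|Δx|,|Δy|) + 1 = gcd(4,8) + 1 = 4 + 1 = 5.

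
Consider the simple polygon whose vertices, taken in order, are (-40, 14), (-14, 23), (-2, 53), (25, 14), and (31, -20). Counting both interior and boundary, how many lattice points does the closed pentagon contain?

The shoelace formula gives twice the area as |[(-40)·23 − (-14)·14] + [(-14)·53 − (-2)·23] + [(-2)·14 − 25·53] + [25·(-20) − 31·14] + [31·14 − (-40)·(-20)]| = 4073, so the area is 2036.5.
Summing gcd(|Δx|,|Δy|) over the edges gives the boundary count: gcd(26,9) + gcd(12,30) + gcd(27,39) + gcd(6,34) + gcd(71,34) = 1+6+3+2+1 = 13.
Pick's theorem gives I = A − B/2 + 1 = 2036.5 − 13/2 + 1 = 2031, so the closed region contains I + B = 2031 + 13 = 2044 lattice points.

2044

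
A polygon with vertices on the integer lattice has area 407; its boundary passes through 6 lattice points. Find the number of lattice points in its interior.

405

From Pick's theorem, I = A − B/2 + 1 = 407 − 6/2 + 1 = 405.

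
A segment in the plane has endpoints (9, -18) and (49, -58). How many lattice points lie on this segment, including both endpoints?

41

The number of lattice points on a segment between lattice points is gcd(|Δx|,|Δy|) + 1 = gcd(40,40) + 1 = 40 + 1 = 41.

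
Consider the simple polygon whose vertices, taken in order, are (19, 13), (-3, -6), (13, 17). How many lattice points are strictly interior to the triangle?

The shoelace formula gives twice the area as |[19·(-6) − (-3)·13] + [(-3)·17 − 13·(-6)] + [13·13 − 19·17]| = 202, so the area is 101.
Along each edge there are gcd(|Δx|,|Δy|)+1 lattice points, so counting each shared vertex once the boundary has gcd(22,19) + gcd(16,23) + gcd(6,4) = 1+1+2 = 4.
Pick's theorem gives I = A − B/2 + 1 = 101 − 4/2 + 1 = 100.

100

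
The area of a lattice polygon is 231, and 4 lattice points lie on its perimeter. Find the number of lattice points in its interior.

Pick's theorem A = I + B/2 − 1 rearranges to I = A − B/2 + 1 = 231 − 4/2 + 1 = 230.

230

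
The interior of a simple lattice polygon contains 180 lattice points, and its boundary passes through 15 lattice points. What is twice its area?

373

By Pick's theorem, A = I + B/2 − 1 = 180 + 15/2 − 1 = 373/2.
Hence 2A = 373.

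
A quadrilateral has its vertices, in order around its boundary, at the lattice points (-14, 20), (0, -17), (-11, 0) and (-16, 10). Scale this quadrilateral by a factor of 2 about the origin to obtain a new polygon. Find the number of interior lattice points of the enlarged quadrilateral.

470

Using the shoelace formula, 2A = |[(-14)·(-17) − 0·20] + [0·0 − (-11)·(-17)] + [(-11)·10 − (-16)·0] + [(-16)·20 − (-14)·10]| = 239, so the area is 119.5.
Along each edge there are gcd(|Δx|,|Δy|)+1 lattice points, so counting each shared vertex once the boundary has gcd(14,37) + gcd(11,17) + gcd(5,10) + gcd(2,10) = 1+1+5+2 = 9.
Scaling by 2 multiplies the area by 2² = 4 (so the new area is 478) and multiplies the boundary lattice-point count by 2, giving 18.
By Pick's theorem, the interior count of the dilated polygon is 478 − 18/2 + 1 = 470.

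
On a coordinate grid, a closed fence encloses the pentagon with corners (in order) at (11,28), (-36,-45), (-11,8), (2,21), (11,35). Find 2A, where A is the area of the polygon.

By the shoelace formula, twice the signed area is |[11·(-45) − (-36)·28] + [(-36)·8 − (-11)·(-45)] + [(-11)·21 − 2·8] + [2·35 − 11·21] + [11·28 − 11·35]| = 755, so the area is 377.5.

755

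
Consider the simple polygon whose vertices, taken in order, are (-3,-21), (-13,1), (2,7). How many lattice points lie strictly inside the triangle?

By the shoelace formula, twice the signed area is |[(-3)·1 − (-13)·(-21)] + [(-13)·7 − 2·1] + [2·(-21) − (-3)·7]| = 390, so the area is 195.
Along each edge there are gcd(|Δx|,|Δy|)+1 lattice points, so counting each shared vertex once the boundary has gcd(10,22) + gcd(15,6) + gcd(5,28) = 2+3+1 = 6.
Pick's theorem gives I = A − B/2 + 1 = 195 − 6/2 + 1 = 193.

193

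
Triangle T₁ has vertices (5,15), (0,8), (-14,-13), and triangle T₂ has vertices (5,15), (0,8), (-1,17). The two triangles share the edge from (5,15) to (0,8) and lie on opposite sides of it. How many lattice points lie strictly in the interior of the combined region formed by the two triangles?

25

The union is the simple quadrilateral with vertices (5,15), (-14,-13), (0,8), (-1,17) in order.
Using the shoelace formula, 2A = |(5·(-13) − (-14)·15) + ((-14)·8 − 0·(-13)) + (0·17 − (-1)·8) + ((-1)·15 − 5·17)| = 59, so the area is 29.5.
Along each edge there are gcd(|Δx|,|Δy|)+1 lattice points, so counting each shared vertex once the boundary has gcd(19,28) + gcd(14,21) + gcd(1,9) + gcd(6,2) = 1+7+1+2 = 11.
By Pick's theorem I = A − B/2 + 1 = 29.5 − 11/2 + 1 = 25.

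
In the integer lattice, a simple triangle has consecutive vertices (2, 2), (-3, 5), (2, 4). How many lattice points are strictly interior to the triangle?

4

Using the shoelace formula, 2A = |(2·5 − (-3)·2) + ((-3)·4 − 2·5) + (2·2 − 2·4)| = 10, so the area is 5.
The number of boundary lattice points is Σ gcd(|Δx|,|Δy|) = gcd(5,3) + gcd(5,1) + gcd(0,2) = 1+1+2 = 4.
By Pick's theorem A = I + B/2 − 1, so I = 5 − 4/2 + 1 = 4.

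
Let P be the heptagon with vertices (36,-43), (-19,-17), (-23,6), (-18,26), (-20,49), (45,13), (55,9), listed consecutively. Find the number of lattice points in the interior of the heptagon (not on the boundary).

Using the shoelace formula, 2A = |[36·(-17) − (-19)·(-43)] + [(-19)·6 − (-23)·(-17)] + [(-23)·26 − (-18)·6] + [(-18)·49 − (-20)·26] + [(-20)·13 − 45·49] + [45·9 − 55·13] + [55·(-43) − 36·9]| = 8250, so the area is 4125.
The number of boundary lattice points is Σ gcd(|Δx|,|Δy|) = gcd(55,26) + gcd(4,23) + gcd(5,20) + gcd(2,23) + gcd(65,36) + gcd(10,4) + gcd(19,52) = 1+1+5+1+1+2+1 = 12.
By Pick's theorem A = I + B/2 − 1, so I = 4125 − 12/2 + 1 = 4120.

4120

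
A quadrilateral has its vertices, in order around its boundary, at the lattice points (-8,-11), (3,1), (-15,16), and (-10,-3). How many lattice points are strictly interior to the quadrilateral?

Using the shoelace formula, 2A = |[(-8)·1 − 3·(-11)] + [3·16 − (-15)·1] + [(-15)·(-3) − (-10)·16] + [(-10)·(-11) − (-8)·(-3)]| = 379, so the area is 189.5.
Summing gcd(|Δx|,|Δy|) over the edges gives the boundary count: gcd(11,12) + gcd(18,15) + gcd(5,19) + gcd(2,8) = 1+3+1+2 = 7.
Pick's theorem gives I = A − B/2 + 1 = 189.5 − 7/2 + 1 = 187.

187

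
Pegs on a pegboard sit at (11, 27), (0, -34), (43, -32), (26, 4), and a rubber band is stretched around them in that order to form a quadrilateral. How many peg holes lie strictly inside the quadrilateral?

The shoelace formula gives twice the area as |[11·(-34) − 0·27] + [0·(-32) − 43·(-34)] + [43·4 − 26·(-32)] + [26·27 − 11·4]| = 2750, so the area is 1375.
The number of boundary lattice points is Σ gcd(|Δx|,|Δy|) = gcd(11,61) + gcd(43,2) + gcd(17,36) + gcd(15,23) = 1+1+1+1 = 4.
Pick's theorem gives I = A − B/2 + 1 = 1375 − 4/2 + 1 = 1374.

1374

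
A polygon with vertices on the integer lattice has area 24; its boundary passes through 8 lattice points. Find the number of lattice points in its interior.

21

From Pick's theorem, I = A − B/2 + 1 = 24 − 8/2 + 1 = 21.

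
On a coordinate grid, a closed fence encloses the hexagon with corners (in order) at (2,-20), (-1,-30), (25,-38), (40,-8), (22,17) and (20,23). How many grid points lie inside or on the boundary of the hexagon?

1314

The shoelace formula gives twice the area as |(2·(-30) − (-1)·(-20)) + ((-1)·(-38) − 25·(-30)) + (25·(-8) − 40·(-38)) + (40·17 − 22·(-8)) + (22·23 − 20·17) + (20·(-20) − 2·23)| = 2604, so the area is 1302.
The number of boundary lattice points is Σ gcd(|Δx|,|Δy|) = gcd(3,10) + gcd(26,8) + gcd(15,30) + gcd(18,25) + gcd(2,6) + gcd(18,43) = 1+2+15+1+2+1 = 22.
Pick's theorem gives I = A − B/2 + 1 = 1302 − 22/2 + 1 = 1292, so the closed region contains I + B = 1292 + 22 = 1314 lattice points.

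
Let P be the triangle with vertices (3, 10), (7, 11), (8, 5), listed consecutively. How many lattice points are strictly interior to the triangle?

10

By the shoelace formula, twice the signed area is |[3·11 − 7·10] + [7·5 − 8·11] + [8·10 − 3·5]| = 25, so the area is 12.5.
Along each edge there are gcd(|Δx|,|Δy|)+1 lattice points, so counting each shared vertex once the boundary has gcd(4,1) + gcd(1,6) + gcd(5,5) = 1+1+5 = 7.
Pick's theorem gives I = A − B/2 + 1 = 12.5 − 7/2 + 1 = 10.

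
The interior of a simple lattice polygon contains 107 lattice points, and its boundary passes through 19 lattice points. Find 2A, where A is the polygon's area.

231

Pick's theorem states A = I + B/2 − 1, so A = 107 + 19/2 − 1 = 231/2.
Hence 2A = 231.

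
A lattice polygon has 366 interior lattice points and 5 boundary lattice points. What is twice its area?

735

Pick's theorem states A = I + B/2 − 1, so A = 366 + 5/2 − 1 = 735/2.
Hence 2A = 735.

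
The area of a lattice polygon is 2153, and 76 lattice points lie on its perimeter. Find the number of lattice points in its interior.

2116

From Pick's theorem, I = A − B/2 + 1 = 2153 − 76/2 + 1 = 2116.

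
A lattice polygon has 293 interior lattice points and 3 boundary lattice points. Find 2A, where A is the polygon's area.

587

Pick's theorem states A = I + B/2 − 1, so A = 293 + 3/2 − 1 = 587/2.
Hence 2A = 587.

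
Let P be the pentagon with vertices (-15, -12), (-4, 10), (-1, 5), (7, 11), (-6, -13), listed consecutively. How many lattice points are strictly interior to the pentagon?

194

Using the shoelace formula, 2A = |[(-15)·10 − (-4)·(-12)] + [(-4)·5 − (-1)·10] + [(-1)·11 − 7·5] + [7·(-13) − (-6)·11] + [(-6)·(-12) − (-15)·(-13)]| = 402, so the area is 201.
Summing gcd(|Δx|,|Δy|) over the edges gives the boundary count: gcd(11,22) + gcd(3,5) + gcd(8,6) + gcd(13,24) + gcd(9,1) = 11+1+2+1+1 = 16.
Pick's theorem gives I = A − B/2 + 1 = 201 − 16/2 + 1 = 194.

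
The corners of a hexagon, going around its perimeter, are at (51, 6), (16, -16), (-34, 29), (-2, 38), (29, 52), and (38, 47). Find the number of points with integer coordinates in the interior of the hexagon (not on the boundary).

3103

The shoelace formula gives twice the area as |(51·(-16) − 16·6) + (16·29 − (-34)·(-16)) + ((-34)·38 − (-2)·29) + ((-2)·52 − 29·38) + (29·47 − 38·52) + (38·6 − 51·47)| = 6214, so the area is 3107.
Summing gcd(|Δx|,|Δy|) over the edges gives the boundary count: gcd(35,22) + gcd(50,45) + gcd(32,9) + gcd(31,14) + gcd(9,5) + gcd(13,41) = 1+5+1+1+1+1 = 10.
By Pick's theorem A = I + B/2 − 1, so I = 3107 − 10/2 + 1 = 3103.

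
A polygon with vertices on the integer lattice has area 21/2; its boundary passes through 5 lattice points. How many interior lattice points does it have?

Pick's theorem A = I + B/2 − 1 rearranges to I = A − B/2 + 1 = 21/2 − 5/2 + 1 = 9.

9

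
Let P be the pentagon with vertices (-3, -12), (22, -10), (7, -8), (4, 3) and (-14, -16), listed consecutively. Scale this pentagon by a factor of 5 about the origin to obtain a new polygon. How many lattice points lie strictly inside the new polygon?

4226

Using the shoelace formula, 2A = |((-3)·(-10) − 22·(-12)) + (22·(-8) − 7·(-10)) + (7·3 − 4·(-8)) + (4·(-16) − (-14)·3) + ((-14)·(-12) − (-3)·(-16))| = 339, so the area is 339/2.
Summing gcd(|Δx|,|Δy|) over the edges gives the boundary count: gcd(25,2) + gcd(15,2) + gcd(3,11) + gcd(18,19) + gcd(11,4) = 1+1+1+1+1 = 5.
Scaling by 5 multiplies the area by 5² = 25 (so the new area is 8475/2) and multiplies the boundary lattice-point count by 5, giving 25.
By Pick's theorem, the interior count of the dilated polygon is 8475/2 − 25/2 + 1 = 4226.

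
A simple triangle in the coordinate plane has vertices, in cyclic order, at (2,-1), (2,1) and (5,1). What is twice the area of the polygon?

The shoelace formula gives twice the area as |[2·1 − 2·(-1)] + [2·1 − 5·1] + [5·(-1) − 2·1]| = 6, so the area is 3.

6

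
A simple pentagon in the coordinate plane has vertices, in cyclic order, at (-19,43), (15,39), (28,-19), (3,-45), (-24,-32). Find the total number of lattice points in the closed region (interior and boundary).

By the shoelace formula, twice the signed area is |((-19)·39 − 15·43) + (15·(-19) − 28·39) + (28·(-45) − 3·(-19)) + (3·(-32) − (-24)·(-45)) + ((-24)·43 − (-19)·(-32))| = 6782, so the area is 3391.
The number of boundary lattice points is Σ gcd(|Δx|,|Δy|) = gcd(34,4) + gcd(13,58) + gcd(25,26) + gcd(27,13) + gcd(5,75) = 2+1+1+1+5 = 10.
Pick's theorem gives I = A − B/2 + 1 = 3391 − 10/2 + 1 = 3387, so the closed region contains I + B = 3387 + 10 = 3397 lattice points.

3397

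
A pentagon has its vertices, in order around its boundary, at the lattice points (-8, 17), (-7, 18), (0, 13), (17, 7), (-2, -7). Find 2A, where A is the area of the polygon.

532

The shoelace formula gives twice the area as |[(-8)·18 − (-7)·17] + [(-7)·13 − 0·18] + [0·7 − 17·13] + [17·(-7) − (-2)·7] + [(-2)·17 − (-8)·(-7)]| = 532, so the area is 266.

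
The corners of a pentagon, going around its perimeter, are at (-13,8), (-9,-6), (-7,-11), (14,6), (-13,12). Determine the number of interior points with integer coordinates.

By the shoelace formula, twice the signed area is |[(-13)·(-6) − (-9)·8] + [(-9)·(-11) − (-7)·(-6)] + [(-7)·6 − 14·(-11)] + [14·12 − (-13)·6] + [(-13)·8 − (-13)·12]| = 617, so the area is 617/2.
The number of boundary lattice points is Σ gcd(|Δx|,|Δy|) = gcd(4,14) + gcd(2,5) + gcd(21,17) + gcd(27,6) + gcd(0,4) = 2+1+1+3+4 = 11.
By Pick's theorem A = I + B/2 − 1, so I = 617/2 − 11/2 + 1 = 304.

304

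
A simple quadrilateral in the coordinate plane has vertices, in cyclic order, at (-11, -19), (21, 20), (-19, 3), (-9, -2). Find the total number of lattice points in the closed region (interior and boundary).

Using the shoelace formula, 2A = |[(-11)·20 − 21·(-19)] + [21·3 − (-19)·20] + [(-19)·(-2) − (-9)·3] + [(-9)·(-19) − (-11)·(-2)]| = 836, so the area is 418.
The number of boundary lattice points is Σ gcd(|Δx|,|Δy|) = gcd(32,39) + gcd(40,17) + gcd(10,5) + gcd(2,17) = 1+1+5+1 = 8.
Pick's theorem gives I = A − B/2 + 1 = 418 − 8/2 + 1 = 415, so the closed region contains I + B = 415 + 8 = 423 lattice points.

423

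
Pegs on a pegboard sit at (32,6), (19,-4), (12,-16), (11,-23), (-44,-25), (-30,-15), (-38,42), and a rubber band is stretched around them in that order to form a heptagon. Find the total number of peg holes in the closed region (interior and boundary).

By the shoelace formula, twice the signed area is |[32·(-4) − 19·6] + [19·(-16) − 12·(-4)] + [12·(-23) − 11·(-16)] + [11·(-25) − (-44)·(-23)] + [(-44)·(-15) − (-30)·(-25)] + [(-30)·42 − (-38)·(-15)] + [(-38)·6 − 32·42]| = 5377, so the area is 5377/2.
The number of boundary lattice points is Σ gcd(|Δx|,|Δy|) = gcd(13,10) + gcd(7,12) + gcd(1,7) + gcd(55,2) + gcd(14,10) + gcd(8,57) + gcd(70,36) = 1+1+1+1+2+1+2 = 9.
Pick's theorem gives I = A − B/2 + 1 = 5377/2 − 9/2 + 1 = 2685, so the closed region contains I + B = 2685 + 9 = 2694 lattice points.

2694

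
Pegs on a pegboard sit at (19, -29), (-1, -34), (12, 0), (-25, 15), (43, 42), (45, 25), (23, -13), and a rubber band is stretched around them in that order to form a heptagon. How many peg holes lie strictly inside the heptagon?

By the shoelace formula, twice the signed area is |(19·(-34) − (-1)·(-29)) + ((-1)·0 − 12·(-34)) + (12·15 − (-25)·0) + ((-25)·42 − 43·15) + (43·25 − 45·42) + (45·(-13) − 23·25) + (23·(-29) − 19·(-13))| = 4177, so the area is 2088.5.
Along each edge there are gcd(|Δx|,|Δy|)+1 lattice points, so counting each shared vertex once the boundary has gcd(20,5) + gcd(13,34) + gcd(37,15) + gcd(68,27) + gcd(2,17) + gcd(22,38) + gcd(4,16) = 5+1+1+1+1+2+4 = 15.
Pick's theorem gives I = A − B/2 + 1 = 2088.5 − 15/2 + 1 = 2082.

2082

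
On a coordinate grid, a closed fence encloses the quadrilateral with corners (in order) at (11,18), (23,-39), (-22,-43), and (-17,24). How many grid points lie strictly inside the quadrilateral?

Using the shoelace formula, 2A = |(11·(-39) − 23·18) + (23·(-43) − (-22)·(-39)) + ((-22)·24 − (-17)·(-43)) + ((-17)·18 − 11·24)| = 4519, so the area is 2259.5.
The number of boundary lattice points is Σ gcd(|Δx|,|Δy|) = gcd(12,57) + gcd(45,4) + gcd(5,67) + gcd(28,6) = 3+1+1+2 = 7.
Pick's theorem gives I = A − B/2 + 1 = 2259.5 − 7/2 + 1 = 2257.

2257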